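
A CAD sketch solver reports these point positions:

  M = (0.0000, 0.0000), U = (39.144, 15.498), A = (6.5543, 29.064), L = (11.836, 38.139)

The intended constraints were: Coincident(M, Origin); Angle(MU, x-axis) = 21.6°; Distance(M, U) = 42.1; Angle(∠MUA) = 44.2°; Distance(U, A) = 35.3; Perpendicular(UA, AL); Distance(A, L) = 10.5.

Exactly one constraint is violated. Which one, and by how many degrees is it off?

Perpendicular(UA, AL) — off by 7.60°.

M = (0.00, 0.00) ✓; MU at 21.60° ✓; |MU| = 42.10 ✓; ∠MUA = 44.20° ✓; |UA| = 35.30 ✓; ∠(UA, AL) = 97.60° ✗; |AL| = 10.50 ✓.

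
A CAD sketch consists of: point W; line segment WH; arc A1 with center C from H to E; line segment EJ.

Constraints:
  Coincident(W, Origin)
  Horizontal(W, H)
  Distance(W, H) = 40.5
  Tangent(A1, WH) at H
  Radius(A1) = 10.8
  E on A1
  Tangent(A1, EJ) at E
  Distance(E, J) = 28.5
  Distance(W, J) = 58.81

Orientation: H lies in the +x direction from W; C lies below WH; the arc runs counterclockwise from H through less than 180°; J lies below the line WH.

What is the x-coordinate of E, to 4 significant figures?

30.59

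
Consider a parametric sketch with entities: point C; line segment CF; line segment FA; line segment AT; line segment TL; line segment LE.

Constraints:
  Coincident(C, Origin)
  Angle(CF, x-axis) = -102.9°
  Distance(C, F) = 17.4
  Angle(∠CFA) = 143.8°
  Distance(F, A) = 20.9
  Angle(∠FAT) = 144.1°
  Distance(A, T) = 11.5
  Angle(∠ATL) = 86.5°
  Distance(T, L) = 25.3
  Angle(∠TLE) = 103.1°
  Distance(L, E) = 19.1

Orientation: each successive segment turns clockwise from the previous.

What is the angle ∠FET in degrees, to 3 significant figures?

62.1°

∠ATL = 86.5° gives TL at 91.5° from the x-axis; with |TL| = 25.3, L = (-31.8, -6.36). ∠TLE = 103.1° gives LE at 14.6° from the x-axis; with |LE| = 19.1, E = (-13.3, -1.54). Then cos ∠FET = EF·ET / (|EF||ET|), giving 62.1°.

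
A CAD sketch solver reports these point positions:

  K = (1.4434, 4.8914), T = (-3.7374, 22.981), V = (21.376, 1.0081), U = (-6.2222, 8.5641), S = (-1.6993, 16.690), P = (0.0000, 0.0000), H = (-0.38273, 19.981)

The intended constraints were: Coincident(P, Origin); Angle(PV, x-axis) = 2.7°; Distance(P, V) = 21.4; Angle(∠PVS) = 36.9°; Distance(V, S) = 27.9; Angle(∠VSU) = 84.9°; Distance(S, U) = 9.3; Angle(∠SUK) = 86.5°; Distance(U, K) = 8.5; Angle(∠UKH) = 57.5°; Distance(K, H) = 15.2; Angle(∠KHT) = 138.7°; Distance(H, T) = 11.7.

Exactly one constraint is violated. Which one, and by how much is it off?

Distance(H, T) = 11.7 — off by 7.20.

P = (0.00, 0.00) ✓; PV at 2.700° ✓; |PV| = 21.40 ✓; ∠PVS = 36.90° ✓; |VS| = 27.90 ✓; ∠VSU = 84.90° ✓; |SU| = 9.300 ✓; ∠SUK = 86.50° ✓; |UK| = 8.500 ✓; ∠UKH = 57.50° ✓; |KH| = 15.20 ✓; ∠KHT = 138.7° ✓; |HT| = 4.500 ✗.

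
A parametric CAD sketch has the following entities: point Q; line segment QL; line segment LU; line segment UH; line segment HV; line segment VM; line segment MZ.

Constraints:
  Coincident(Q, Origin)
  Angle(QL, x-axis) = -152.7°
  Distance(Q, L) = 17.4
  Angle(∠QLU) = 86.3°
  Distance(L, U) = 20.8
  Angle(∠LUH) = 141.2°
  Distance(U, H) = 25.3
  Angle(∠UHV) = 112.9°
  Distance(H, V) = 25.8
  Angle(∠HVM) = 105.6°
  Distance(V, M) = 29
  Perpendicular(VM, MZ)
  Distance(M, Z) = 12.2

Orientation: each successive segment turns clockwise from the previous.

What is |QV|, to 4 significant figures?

39.85

Q is at the origin; QL runs at -152.7° with length 17.4, so L = (-15.46, -7.981). ∠QLU = 86.3° gives LU at 113.6° from the x-axis; with |LU| = 20.8, U = (-23.79, 11.08). ∠LUH = 141.2° gives UH at 74.80° from the x-axis; with |UH| = 25.3, H = (-17.16, 35.49). ∠UHV = 112.9° gives HV at 7.700° from the x-axis; with |HV| = 25.8, V = (8.412, 38.95). Then |QV| = |V − Q| = 39.85.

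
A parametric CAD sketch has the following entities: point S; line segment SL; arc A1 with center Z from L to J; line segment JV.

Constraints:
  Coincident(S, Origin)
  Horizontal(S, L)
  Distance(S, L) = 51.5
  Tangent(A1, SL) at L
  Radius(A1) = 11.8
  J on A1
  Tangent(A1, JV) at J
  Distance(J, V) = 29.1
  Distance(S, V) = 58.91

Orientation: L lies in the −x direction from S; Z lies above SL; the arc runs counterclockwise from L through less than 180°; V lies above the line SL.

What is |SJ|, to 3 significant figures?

41.7

Checks: |ZJ| = 11.80 ✓; ∠(ZJ, JV) = 90.00° ✓; |JV| = 29.10 ✓; |SV| = 58.91 ✓.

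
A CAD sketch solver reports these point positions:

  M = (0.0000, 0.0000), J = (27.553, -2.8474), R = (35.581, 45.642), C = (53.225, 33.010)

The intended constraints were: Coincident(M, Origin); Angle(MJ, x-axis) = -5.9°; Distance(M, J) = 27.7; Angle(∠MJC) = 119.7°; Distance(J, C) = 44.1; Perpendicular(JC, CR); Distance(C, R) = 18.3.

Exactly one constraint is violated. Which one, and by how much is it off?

Distance(C, R) = 18.3 — off by 3.40.

M = (0.00, 0.00) ✓; MJ at -5.900° ✓; |MJ| = 27.70 ✓; ∠MJC = 119.7° ✓; |JC| = 44.10 ✓; ∠(JC, CR) = 90.00° ✓; |CR| = 21.70 ✗.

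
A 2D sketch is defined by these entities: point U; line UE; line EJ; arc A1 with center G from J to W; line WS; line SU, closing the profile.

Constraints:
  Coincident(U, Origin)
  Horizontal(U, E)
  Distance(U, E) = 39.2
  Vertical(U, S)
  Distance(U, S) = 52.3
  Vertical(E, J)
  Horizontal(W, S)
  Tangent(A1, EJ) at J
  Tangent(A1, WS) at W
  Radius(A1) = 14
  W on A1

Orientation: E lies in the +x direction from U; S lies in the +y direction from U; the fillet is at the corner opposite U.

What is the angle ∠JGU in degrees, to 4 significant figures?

123.3°

U is at the origin; U and E share the same y with |UE| = 39.2 and E on the +x side, so E = (39.20, 0.000). US is vertical with |US| = 52.3 and S on the +y side, so S = (0.000, 52.30). The virtual corner opposite U is at (39.20, 52.30). Tangency of A1 to EJ means the radius GJ is perpendicular to EJ and A1 meets WS tangentially, so GW is at right angles to WS, with radius 14.0, so the center G sits 14.0 in from both sides at G = (25.20, 38.30). That places the tangent points at J = (39.20, 38.30) on EJ and W = (25.20, 52.30) on WS. Then cos ∠JGU = GJ·GU / (|GJ||GU|), giving 123.3°.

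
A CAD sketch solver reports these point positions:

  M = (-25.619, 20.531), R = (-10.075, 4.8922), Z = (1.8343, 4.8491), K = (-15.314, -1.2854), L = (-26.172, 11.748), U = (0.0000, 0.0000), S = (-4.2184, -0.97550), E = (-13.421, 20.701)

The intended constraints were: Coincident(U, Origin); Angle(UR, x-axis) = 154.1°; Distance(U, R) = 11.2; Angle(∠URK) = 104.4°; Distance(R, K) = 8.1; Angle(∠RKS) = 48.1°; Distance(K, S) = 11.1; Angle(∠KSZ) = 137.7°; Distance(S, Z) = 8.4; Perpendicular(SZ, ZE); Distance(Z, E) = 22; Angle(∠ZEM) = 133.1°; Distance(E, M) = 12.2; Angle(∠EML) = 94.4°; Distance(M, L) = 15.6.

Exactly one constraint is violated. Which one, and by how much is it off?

Distance(M, L) = 15.6 — off by 6.80.

U = (0.00, 0.00) ✓; UR at 154.1° ✓; |UR| = 11.20 ✓; ∠URK = 104.4° ✓; |RK| = 8.100 ✓; ∠RKS = 48.10° ✓; |KS| = 11.10 ✓; ∠KSZ = 137.7° ✓; |SZ| = 8.400 ✓; ∠(SZ, ZE) = 90.00° ✓; |ZE| = 22.00 ✓; ∠ZEM = 133.1° ✓; |EM| = 12.20 ✓; ∠EML = 94.40° ✓; |ML| = 8.800 ✗.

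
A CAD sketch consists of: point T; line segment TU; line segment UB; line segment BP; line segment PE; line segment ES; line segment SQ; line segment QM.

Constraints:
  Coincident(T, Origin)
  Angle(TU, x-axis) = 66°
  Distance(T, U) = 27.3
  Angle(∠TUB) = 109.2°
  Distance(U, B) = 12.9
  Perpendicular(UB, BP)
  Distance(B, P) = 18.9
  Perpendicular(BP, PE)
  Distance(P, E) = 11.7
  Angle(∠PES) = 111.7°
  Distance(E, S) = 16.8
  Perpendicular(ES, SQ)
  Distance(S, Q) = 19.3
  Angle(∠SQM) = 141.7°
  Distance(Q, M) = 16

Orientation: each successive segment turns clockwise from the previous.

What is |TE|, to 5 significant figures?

12.286

UB ⟂ BP, so BP runs at -94.800°; with |BP| = 18.9, P = (22.377, 5.0266). BP is perpendicular to PE, so PE runs at 175.20°; with |PE| = 11.7, E = (10.718, 6.0057). Then |TE| = |E − T| = 12.286.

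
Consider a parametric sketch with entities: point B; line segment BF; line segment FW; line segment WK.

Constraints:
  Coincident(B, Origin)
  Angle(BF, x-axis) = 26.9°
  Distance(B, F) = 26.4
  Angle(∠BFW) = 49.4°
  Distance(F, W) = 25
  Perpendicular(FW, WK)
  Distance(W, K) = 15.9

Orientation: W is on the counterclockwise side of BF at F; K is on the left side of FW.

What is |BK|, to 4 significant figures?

8.850

∠BFW = 49.4°, so FW runs at 26.9° + (180° − 49.4°) = 157.5° from the x-axis; with |FW| = 25.0, W = F + 25.0·(cos 157.5°, sin 157.5°) = (0.4465, 21.51). The perpendicularity gives WK at right angles to FW; with |WK| = 15.9 on the left of FW, K = W + 15.9·(-0.3827, -0.9239) = (-5.638, 6.822). Then |BK| = |K − B| = 8.850.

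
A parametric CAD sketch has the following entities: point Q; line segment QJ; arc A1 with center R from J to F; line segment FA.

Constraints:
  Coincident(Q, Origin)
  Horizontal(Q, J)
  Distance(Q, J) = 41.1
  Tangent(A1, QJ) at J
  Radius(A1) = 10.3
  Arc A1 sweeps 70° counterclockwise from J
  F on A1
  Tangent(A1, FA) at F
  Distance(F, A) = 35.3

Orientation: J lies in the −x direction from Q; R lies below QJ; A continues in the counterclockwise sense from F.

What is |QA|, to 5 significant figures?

74.473

Q is at the origin; Q and J share the same y with |QJ| = 41.1 and J on the −x side, so J = (-41.100, 0.0000). A1 meets QJ tangentially, so RJ is at right angles to QJ, so R = J + (0, -10.3) = (-41.100, -10.300). On A1, J sits at bearing 90° from R; a 70° counterclockwise sweep puts F at bearing 160°, so F = R + 10.3·(cos 160°, sin 160°) = (-50.779, -6.7772). Since A1 is tangent to FA there, RF ⟂ FA, so FA runs along (−sin 160°, cos 160°); with |FA| = 35.3, A = (-62.852, -39.948). Then |QA| = |A − Q| = 74.473.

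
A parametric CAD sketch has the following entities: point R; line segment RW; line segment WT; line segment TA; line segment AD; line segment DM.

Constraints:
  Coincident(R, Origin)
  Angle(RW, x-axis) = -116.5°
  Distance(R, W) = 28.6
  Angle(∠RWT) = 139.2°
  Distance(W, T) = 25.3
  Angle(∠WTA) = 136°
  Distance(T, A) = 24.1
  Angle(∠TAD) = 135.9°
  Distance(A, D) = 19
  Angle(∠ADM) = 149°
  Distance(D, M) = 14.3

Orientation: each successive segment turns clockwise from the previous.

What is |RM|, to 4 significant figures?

65.05

R is at the origin; RW runs at -116.5° with length 28.6, so W = (-12.76, -25.60). ∠RWT = 139.2° gives WT at -157.3° from the x-axis; with |WT| = 25.3, T = (-36.10, -35.36). ∠WTA = 136.0° gives TA at 158.7° from the x-axis; with |TA| = 24.1, A = (-58.56, -26.60). ∠TAD = 135.9° gives AD at 114.6° from the x-axis; with |AD| = 19.0, D = (-66.46, -9.329). ∠ADM = 149.0° gives DM at 83.60° from the x-axis; with |DM| = 14.3, M = (-64.87, 4.882). Then |RM| = |M − R| = 65.05.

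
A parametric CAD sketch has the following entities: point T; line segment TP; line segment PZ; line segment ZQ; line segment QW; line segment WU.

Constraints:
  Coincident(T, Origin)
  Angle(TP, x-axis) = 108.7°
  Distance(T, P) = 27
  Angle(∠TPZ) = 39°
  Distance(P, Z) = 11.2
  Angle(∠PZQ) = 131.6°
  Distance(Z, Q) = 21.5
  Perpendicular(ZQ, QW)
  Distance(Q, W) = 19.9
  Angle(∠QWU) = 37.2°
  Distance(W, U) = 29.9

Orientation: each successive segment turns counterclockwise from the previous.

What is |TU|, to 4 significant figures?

17.64

The perpendicularity gives QW at right angles to ZQ, so QW runs at 28.10°; with |QW| = 19.9, W = (15.14, 5.478). ∠QWU = 37.2° gives WU at 170.9° from the x-axis; with |WU| = 29.9, U = (-14.38, 10.21). Then |TU| = |U − T| = 17.64.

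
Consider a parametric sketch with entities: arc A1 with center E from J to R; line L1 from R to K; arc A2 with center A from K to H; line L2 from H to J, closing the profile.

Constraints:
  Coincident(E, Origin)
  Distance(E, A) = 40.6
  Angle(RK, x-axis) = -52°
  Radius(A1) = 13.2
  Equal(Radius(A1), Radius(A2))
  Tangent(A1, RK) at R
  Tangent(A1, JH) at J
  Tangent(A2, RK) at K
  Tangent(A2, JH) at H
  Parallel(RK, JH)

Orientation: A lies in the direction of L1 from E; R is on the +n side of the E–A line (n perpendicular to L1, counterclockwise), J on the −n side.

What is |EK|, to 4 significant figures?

42.69

The slot axis is L1's direction at -52.0°, so u = (cos -52.0°, sin -52.0°) = (0.6157, -0.7880) and n = (−sin -52.0°, cos -52.0°) = (0.7880, 0.6157). E is at the origin and A lies 40.6 along u from E, so A = 40.6·u = (25.00, -31.99). Tangency of A1 to both parallel lines with radius 13.2 puts R and J at E ± 13.2·n: R = (10.40, 8.127), J = (-10.40, -8.127). Equal radii place K and H the same way about A: K = A + 13.2·n = (35.40, -23.87), H = A − 13.2·n = (14.59, -40.12). Then |EK| = |K − E| = 42.69.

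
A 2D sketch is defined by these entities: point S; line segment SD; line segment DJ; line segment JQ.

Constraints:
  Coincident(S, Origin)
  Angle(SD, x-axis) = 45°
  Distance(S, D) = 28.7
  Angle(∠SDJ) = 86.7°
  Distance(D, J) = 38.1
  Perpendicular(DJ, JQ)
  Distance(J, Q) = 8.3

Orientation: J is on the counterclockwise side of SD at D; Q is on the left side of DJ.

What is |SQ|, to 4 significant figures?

41.75

S is at the origin; SD runs at 45.0° with length 28.7, so D = 28.7·(cos 45.0°, sin 45.0°) = (20.29, 20.29). ∠SDJ = 86.7°, so DJ runs at 45.0° + (180° − 86.7°) = 138.3° from the x-axis; with |DJ| = 38.1, J = D + 38.1·(cos 138.3°, sin 138.3°) = (-8.153, 45.64). DJ ⟂ JQ; with |JQ| = 8.3 on the left of DJ, Q = J + 8.3·(-0.6652, -0.7466) = (-13.67, 39.44). Then |SQ| = |Q − S| = 41.75.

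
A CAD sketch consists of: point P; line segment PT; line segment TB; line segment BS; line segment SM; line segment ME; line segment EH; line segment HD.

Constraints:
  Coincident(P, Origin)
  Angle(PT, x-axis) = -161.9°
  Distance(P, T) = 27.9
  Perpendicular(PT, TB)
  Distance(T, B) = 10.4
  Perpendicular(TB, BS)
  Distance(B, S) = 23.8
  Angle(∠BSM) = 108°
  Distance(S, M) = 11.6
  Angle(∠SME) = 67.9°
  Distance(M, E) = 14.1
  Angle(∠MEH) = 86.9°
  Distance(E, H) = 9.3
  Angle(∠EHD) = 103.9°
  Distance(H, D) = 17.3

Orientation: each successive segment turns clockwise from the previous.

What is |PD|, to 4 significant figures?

12.22

P is at the origin; PT runs at -161.9° with length 27.9, so T = (-26.52, -8.668). The perpendicularity gives TB at right angles to PT, so TB runs at 108.1°; with |TB| = 10.4, B = (-29.75, 1.217). TB ⟂ BS, so BS runs at 18.10°; with |BS| = 23.8, S = (-7.128, 8.612). ∠BSM = 108.0° gives SM at -53.90° from the x-axis; with |SM| = 11.6, M = (-0.2935, -0.7611). ∠SME = 67.9° gives ME at -166.0° from the x-axis; with |ME| = 14.1, E = (-13.97, -4.172). ∠MEH = 86.9° gives EH at 100.9° from the x-axis; with |EH| = 9.3, H = (-15.73, 4.960). ∠EHD = 103.9° gives HD at 24.80° from the x-axis; with |HD| = 17.3, D = (-0.02868, 12.22). Then |PD| = |D − P| = 12.22.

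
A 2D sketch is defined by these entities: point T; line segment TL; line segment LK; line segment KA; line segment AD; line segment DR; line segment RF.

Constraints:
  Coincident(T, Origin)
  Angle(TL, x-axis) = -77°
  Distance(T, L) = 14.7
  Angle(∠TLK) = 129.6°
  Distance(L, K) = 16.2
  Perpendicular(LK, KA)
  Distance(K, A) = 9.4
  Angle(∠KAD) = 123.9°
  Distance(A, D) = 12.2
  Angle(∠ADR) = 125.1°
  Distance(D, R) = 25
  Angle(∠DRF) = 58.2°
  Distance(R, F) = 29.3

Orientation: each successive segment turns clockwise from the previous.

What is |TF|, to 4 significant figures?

26.71

T is at the origin; TL runs at -77.0° with length 14.7, so L = (3.307, -14.32). ∠TLK = 129.6° gives LK at -127.4° from the x-axis; with |LK| = 16.2, K = (-6.533, -27.19). The perpendicularity gives KA at right angles to LK, so KA runs at 142.6°; with |KA| = 9.4, A = (-14.00, -21.48). ∠KAD = 123.9° gives AD at 86.50° from the x-axis; with |AD| = 12.2, D = (-13.26, -9.306). ∠ADR = 125.1° gives DR at 31.60° from the x-axis; with |DR| = 25.0, R = (8.038, 3.793). ∠DRF = 58.2° gives RF at -90.20° from the x-axis; with |RF| = 29.3, F = (7.935, -25.51). Then |TF| = |F − T| = 26.71.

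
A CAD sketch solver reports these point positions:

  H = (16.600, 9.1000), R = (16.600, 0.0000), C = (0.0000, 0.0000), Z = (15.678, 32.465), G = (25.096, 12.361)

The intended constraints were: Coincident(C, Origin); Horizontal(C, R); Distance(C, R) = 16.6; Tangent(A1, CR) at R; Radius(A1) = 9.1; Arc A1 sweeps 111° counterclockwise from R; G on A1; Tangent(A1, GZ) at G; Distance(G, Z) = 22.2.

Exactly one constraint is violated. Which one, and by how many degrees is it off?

Tangent(A1, GZ) at G — off by 4.10°.

C = (0.00, 0.00) ✓; C.y = 0.00, R.y = 0.00 ✓; |CR| = 16.60 ✓; ∠(HR, RC) = 90.00° ✓; |HR| = 9.100 ✓; bearing(H→G) − bearing(H→R) = 111.0° ✓; |HG| = 9.100 ✓; ∠(HG, GZ) = 85.90° ✗; |GZ| = 22.20 ✓.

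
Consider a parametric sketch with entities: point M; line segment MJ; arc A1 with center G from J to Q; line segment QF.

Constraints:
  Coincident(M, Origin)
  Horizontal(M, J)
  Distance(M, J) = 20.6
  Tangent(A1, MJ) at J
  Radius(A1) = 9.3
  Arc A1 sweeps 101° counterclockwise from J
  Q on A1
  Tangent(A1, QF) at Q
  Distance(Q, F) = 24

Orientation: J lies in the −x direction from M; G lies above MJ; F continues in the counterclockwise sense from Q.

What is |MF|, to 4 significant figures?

38.17

On A1, J sits at bearing -90° from G; a 101° counterclockwise sweep puts Q at bearing 11°, so Q = G + 9.3·(cos 11°, sin 11°) = (-11.47, 11.07). The tangent condition forces GQ to be normal to QF, so QF runs along (−sin 11°, cos 11°); with |QF| = 24.0, F = (-16.05, 34.63). Then |MF| = |F − M| = 38.17.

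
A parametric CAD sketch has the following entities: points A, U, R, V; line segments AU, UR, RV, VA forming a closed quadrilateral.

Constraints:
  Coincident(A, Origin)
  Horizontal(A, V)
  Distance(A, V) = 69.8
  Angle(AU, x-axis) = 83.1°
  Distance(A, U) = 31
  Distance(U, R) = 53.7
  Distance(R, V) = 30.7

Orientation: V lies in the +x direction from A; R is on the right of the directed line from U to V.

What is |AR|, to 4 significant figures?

41.20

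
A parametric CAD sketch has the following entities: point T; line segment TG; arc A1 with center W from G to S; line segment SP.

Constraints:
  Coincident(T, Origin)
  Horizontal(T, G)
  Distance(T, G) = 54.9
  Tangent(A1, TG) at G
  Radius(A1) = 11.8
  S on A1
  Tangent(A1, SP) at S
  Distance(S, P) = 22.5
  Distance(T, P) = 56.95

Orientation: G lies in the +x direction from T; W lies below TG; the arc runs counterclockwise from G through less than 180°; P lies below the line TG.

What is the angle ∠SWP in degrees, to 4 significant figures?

62.33°

Checks: |WS| = 11.80 ✓; ∠(WS, SP) = 90.00° ✓; |SP| = 22.50 ✓; |TP| = 56.95 ✓.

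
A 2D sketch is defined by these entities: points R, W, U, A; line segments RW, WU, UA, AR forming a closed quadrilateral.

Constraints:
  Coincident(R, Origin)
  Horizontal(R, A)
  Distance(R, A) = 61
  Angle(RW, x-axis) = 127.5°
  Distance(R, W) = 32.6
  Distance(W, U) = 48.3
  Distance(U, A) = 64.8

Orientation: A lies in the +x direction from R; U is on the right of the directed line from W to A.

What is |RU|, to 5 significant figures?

18.665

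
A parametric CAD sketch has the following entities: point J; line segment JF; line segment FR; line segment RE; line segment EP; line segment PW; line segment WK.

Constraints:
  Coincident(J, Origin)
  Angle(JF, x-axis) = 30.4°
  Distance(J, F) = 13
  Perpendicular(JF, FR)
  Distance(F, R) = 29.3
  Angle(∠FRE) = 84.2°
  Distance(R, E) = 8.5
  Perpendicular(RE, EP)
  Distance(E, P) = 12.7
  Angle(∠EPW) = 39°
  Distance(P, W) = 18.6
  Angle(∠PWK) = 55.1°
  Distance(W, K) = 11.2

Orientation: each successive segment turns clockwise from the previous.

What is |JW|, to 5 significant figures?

35.220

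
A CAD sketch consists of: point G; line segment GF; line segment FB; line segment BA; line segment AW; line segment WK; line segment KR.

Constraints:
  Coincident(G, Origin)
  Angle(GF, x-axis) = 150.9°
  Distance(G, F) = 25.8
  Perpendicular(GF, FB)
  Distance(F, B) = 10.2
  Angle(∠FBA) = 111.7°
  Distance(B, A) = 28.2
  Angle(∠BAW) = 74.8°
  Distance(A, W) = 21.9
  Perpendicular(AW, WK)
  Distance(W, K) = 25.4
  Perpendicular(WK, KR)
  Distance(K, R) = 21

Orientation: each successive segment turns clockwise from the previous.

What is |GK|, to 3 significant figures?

22.7

G is at the origin; GF runs at 150.9° with length 25.8, so F = (-22.5, 12.5). GF ⟂ FB, so FB runs at 60.9°; with |FB| = 10.2, B = (-17.6, 21.5). ∠FBA = 111.7° gives BA at -7.40° from the x-axis; with |BA| = 28.2, A = (10.4, 17.8). ∠BAW = 74.8° gives AW at -113° from the x-axis; with |AW| = 21.9, W = (1.97, -2.39). AW ⟂ WK, so WK runs at 157°; with |WK| = 25.4, K = (-21.5, 7.37). Then |GK| = |K − G| = 22.7.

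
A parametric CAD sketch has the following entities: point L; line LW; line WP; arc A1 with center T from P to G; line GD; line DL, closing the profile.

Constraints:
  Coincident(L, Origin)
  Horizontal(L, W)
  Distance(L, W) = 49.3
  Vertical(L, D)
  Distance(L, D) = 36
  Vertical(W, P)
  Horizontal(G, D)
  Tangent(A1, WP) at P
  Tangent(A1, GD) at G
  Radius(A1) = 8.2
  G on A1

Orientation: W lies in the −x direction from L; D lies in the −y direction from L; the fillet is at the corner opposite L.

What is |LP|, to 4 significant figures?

56.60

L is at the origin; L and W share the same y with |LW| = 49.3 and W on the −x side, so W = (-49.30, 0.000). LD is vertical with |LD| = 36.0 and D on the −y side, so D = (0.000, -36.00). The virtual corner opposite L is at (-49.30, -36.00). Since A1 is tangent to WP there, TP ⟂ WP and tangency of A1 to GD means the radius TG is perpendicular to GD, with radius 8.2, so the center T sits 8.2 in from both sides at T = (-41.10, -27.80). That places the tangent points at P = (-49.30, -27.80) on WP and G = (-41.10, -36.00) on GD. Then |LP| = |P − L| = 56.60.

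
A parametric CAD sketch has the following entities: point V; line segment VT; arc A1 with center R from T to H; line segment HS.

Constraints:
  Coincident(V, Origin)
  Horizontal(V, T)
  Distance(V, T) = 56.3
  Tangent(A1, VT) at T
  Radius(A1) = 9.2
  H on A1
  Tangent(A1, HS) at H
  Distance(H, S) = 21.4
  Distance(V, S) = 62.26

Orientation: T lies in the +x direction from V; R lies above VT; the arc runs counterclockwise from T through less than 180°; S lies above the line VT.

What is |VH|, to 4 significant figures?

65.69

Checks: V.y = 0.00, T.y = 0.00 ✓; |RH| = 9.200 ✓; ∠(RH, HS) = 90.00° ✓; |HS| = 21.40 ✓; |VS| = 62.26 ✓.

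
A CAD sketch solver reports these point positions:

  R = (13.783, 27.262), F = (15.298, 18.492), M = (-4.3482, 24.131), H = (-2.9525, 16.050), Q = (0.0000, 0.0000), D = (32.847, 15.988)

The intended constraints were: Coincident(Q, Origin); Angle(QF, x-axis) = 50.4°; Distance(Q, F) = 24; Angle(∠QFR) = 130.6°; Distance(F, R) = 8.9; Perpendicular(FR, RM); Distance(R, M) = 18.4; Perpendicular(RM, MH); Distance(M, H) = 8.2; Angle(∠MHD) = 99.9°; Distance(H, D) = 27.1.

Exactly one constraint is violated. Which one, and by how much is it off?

Distance(H, D) = 27.1 — off by 8.70.

Q = (0.00, 0.00) ✓; QF at 50.40° ✓; |QF| = 24.00 ✓; ∠QFR = 130.6° ✓; |FR| = 8.900 ✓; ∠(FR, RM) = 90.00° ✓; |RM| = 18.40 ✓; ∠(RM, MH) = 90.00° ✓; |MH| = 8.201 ✓; ∠MHD = 99.90° ✓; |HD| = 35.80 ✗.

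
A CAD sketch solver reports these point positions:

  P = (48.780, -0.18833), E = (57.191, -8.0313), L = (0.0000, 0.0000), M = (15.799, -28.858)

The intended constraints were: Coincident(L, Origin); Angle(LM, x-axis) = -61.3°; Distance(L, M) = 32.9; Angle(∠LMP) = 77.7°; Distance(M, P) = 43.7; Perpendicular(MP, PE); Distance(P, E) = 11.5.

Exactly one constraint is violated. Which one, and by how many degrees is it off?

Perpendicular(MP, PE) — off by 6.00°.

L = (0.00, 0.00) ✓; LM at -61.30° ✓; |LM| = 32.90 ✓; ∠LMP = 77.70° ✓; |MP| = 43.70 ✓; ∠(MP, PE) = 84.00° ✗; |PE| = 11.50 ✓.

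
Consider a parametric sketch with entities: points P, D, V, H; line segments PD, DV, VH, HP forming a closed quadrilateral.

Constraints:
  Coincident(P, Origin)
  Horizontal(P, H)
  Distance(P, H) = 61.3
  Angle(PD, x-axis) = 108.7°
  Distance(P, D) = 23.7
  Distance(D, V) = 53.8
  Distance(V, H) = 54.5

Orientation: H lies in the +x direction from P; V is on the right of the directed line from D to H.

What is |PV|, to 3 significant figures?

30.3

P is at the origin; P and H share the same y with |PH| = 61.3 and H in +x, so H = (61.3, 0). PD runs at 108.7° with |PD| = 23.7, so D = (-7.60, 22.4). V is determined by |DV| = 53.8 and |VH| = 54.5 together: it lies at the intersection of circle(D, 53.8) and circle(H, 54.5). With |DH| = 72.5, the foot of the radical line on DH is 35.7 from D and the perpendicular offset is √(53.8² − 35.7²) = 40.2. Taking the right-of-DH solution: V = (13.9, -26.9).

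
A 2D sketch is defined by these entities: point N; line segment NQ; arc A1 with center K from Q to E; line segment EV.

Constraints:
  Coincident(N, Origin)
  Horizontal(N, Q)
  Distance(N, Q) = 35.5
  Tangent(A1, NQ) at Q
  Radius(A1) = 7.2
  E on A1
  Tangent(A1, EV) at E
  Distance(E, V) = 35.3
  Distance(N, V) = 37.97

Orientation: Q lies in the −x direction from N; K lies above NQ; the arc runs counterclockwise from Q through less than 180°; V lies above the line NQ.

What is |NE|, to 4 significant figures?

29.33

N is at the origin; N and Q share the same y with |NQ| = 35.5 and Q on the −x side, so Q = (-35.50, 0.000). Tangency of A1 to NQ means the radius KQ is perpendicular to NQ, so K = Q + (0, 7.2) = (-35.50, 7.200). Since KE ⟂ EV (tangency), |KV| = √(7.2² + 35.3²) = 36.03 regardless of where E sits on A1. So V lies on both circle(N, 37.97) and circle(K, 36.03); the above-NQ intersection is V = (-13.29, 35.57). E is the foot of the tangent from V: E = (-29.06, 3.984).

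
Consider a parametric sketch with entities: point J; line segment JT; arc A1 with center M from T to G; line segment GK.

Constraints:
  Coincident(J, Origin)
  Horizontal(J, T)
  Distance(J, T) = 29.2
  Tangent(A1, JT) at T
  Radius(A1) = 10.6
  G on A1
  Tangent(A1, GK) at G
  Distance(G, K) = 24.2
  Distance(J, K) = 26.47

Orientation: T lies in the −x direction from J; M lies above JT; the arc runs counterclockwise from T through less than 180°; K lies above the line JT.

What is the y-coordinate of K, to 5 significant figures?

25.433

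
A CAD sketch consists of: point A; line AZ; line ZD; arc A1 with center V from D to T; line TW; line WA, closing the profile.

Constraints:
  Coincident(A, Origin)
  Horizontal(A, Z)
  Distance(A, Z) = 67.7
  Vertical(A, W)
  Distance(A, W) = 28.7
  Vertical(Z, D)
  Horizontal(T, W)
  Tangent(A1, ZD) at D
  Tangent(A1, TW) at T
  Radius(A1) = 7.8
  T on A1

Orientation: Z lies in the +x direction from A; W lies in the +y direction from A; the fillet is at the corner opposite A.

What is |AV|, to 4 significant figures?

63.44

A is at the origin; AZ is horizontal with |AZ| = 67.7 and Z on the +x side, so Z = (67.70, 0.000). AW is vertical with |AW| = 28.7 and W on the +y side, so W = (0.000, 28.70). The virtual corner opposite A is at (67.70, 28.70). Tangency of A1 to ZD means the radius VD is perpendicular to ZD and since A1 is tangent to TW there, VT ⟂ TW, with radius 7.8, so the center V sits 7.8 in from both sides at V = (59.90, 20.90). Then |AV| = |V − A| = 63.44.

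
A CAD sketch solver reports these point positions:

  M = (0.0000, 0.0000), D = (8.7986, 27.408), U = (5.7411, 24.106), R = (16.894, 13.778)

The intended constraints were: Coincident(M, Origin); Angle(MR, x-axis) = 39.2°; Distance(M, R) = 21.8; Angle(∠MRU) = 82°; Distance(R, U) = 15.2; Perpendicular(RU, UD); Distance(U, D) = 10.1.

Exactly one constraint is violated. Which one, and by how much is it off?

Distance(U, D) = 10.1 — off by 5.60.

M = (0.00, 0.00) ✓; MR at 39.20° ✓; |MR| = 21.80 ✓; ∠MRU = 82.00° ✓; |RU| = 15.20 ✓; ∠(RU, UD) = 90.00° ✓; |UD| = 4.500 ✗.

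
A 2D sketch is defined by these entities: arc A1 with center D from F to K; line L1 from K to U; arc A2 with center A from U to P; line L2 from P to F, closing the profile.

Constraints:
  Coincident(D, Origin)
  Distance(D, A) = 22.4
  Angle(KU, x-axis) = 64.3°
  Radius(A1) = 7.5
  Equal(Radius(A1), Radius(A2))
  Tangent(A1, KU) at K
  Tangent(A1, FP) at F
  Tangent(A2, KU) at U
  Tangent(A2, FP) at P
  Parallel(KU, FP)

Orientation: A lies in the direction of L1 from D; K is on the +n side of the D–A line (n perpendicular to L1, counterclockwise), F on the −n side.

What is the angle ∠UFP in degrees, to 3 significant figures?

33.8°

Tangency of A1 to both parallel lines with radius 7.5 puts K and F at D ± 7.5·n: K = (-6.76, 3.25), F = (6.76, -3.25). Equal radii place U and P the same way about A: U = A + 7.5·n = (2.96, 23.4), P = A − 7.5·n = (16.5, 16.9). Then cos ∠UFP = FU·FP / (|FU||FP|), giving 33.8°.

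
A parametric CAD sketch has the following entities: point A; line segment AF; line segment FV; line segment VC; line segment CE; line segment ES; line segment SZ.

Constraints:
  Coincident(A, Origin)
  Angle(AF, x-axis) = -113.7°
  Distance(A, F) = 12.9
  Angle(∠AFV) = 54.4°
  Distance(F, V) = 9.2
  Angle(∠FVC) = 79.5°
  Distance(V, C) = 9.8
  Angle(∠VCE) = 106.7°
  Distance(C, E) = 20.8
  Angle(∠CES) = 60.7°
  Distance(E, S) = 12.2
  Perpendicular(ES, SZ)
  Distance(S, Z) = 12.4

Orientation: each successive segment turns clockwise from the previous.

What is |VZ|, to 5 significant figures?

8.3587

A is at the origin; AF runs at -113.7° with length 12.9, so F = (-5.1851, -11.812). ∠AFV = 54.4° gives FV at 120.70° from the x-axis; with |FV| = 9.2, V = (-9.8821, -3.9014). ∠FVC = 79.5° gives VC at 20.200° from the x-axis; with |VC| = 9.8, C = (-0.68489, -0.51748). ∠VCE = 106.7° gives CE at -53.100° from the x-axis; with |CE| = 20.8, E = (11.804, -17.151). ∠CES = 60.7° gives ES at -172.40° from the x-axis; with |ES| = 12.2, S = (-0.28898, -18.764). The perpendicularity gives SZ at right angles to ES, so SZ runs at 97.600°; with |SZ| = 12.4, Z = (-1.9290, -6.4734). Then |VZ| = |Z − V| = 8.3587.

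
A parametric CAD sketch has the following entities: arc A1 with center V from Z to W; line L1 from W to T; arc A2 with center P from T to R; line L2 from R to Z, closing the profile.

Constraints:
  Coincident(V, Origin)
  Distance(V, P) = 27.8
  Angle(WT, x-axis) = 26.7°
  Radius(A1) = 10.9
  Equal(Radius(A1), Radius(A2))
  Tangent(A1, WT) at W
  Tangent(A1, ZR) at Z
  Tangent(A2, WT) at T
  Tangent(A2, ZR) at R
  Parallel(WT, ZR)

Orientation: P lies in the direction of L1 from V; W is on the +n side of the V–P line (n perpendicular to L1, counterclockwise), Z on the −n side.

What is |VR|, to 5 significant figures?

29.861

The slot axis is L1's direction at 26.7°, so u = (cos 26.7°, sin 26.7°) = (0.89337, 0.44932) and n = (−sin 26.7°, cos 26.7°) = (-0.44932, 0.89337). V is at the origin and P lies 27.8 along u from V, so P = 27.8·u = (24.836, 12.491). Tangency of A1 to both parallel lines with radius 10.9 puts W and Z at V ± 10.9·n: W = (-4.8976, 9.7377), Z = (4.8976, -9.7377). Equal radii place T and R the same way about P: T = P + 10.9·n = (19.938, 22.229), R = P − 10.9·n = (29.733, 2.7533). Then |VR| = |R − V| = 29.861.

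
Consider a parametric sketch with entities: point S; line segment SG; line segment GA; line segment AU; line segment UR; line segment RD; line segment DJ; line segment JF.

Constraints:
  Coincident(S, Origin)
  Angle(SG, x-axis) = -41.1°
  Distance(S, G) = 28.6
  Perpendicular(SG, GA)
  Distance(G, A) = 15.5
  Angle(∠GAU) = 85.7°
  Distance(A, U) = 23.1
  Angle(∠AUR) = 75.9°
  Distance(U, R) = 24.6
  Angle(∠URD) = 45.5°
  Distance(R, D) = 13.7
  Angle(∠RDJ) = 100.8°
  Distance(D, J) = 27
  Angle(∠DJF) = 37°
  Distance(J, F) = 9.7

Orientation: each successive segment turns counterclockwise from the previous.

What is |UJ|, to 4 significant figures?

9.103

S is at the origin; SG runs at -41.1° with length 28.6, so G = (21.55, -18.80). The perpendicularity gives GA at right angles to SG, so GA runs at 48.90°; with |GA| = 15.5, A = (31.74, -7.121). ∠GAU = 85.7° gives AU at 143.2° from the x-axis; with |AU| = 23.1, U = (13.24, 6.717). ∠AUR = 75.9° gives UR at -112.7° from the x-axis; with |UR| = 24.6, R = (3.751, -15.98). ∠URD = 45.5° gives RD at 21.80° from the x-axis; with |RD| = 13.7, D = (16.47, -10.89). ∠RDJ = 100.8° gives DJ at 101.0° from the x-axis; with |DJ| = 27.0, J = (11.32, 15.61). Then |UJ| = |J − U| = 9.103.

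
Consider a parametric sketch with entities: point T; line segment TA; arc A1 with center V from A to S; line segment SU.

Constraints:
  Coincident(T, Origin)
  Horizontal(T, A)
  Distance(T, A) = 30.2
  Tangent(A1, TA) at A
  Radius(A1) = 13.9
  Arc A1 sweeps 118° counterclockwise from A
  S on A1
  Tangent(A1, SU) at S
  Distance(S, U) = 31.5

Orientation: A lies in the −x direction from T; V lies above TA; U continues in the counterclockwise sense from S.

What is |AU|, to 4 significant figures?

48.30

On A1, A sits at bearing -90° from V; a 118° counterclockwise sweep puts S at bearing 28°, so S = V + 13.9·(cos 28°, sin 28°) = (-17.93, 20.43). Tangency of A1 to SU means the radius VS is perpendicular to SU, so SU runs along (−sin 28°, cos 28°); with |SU| = 31.5, U = (-32.72, 48.24). Then |AU| = |U − A| = 48.30.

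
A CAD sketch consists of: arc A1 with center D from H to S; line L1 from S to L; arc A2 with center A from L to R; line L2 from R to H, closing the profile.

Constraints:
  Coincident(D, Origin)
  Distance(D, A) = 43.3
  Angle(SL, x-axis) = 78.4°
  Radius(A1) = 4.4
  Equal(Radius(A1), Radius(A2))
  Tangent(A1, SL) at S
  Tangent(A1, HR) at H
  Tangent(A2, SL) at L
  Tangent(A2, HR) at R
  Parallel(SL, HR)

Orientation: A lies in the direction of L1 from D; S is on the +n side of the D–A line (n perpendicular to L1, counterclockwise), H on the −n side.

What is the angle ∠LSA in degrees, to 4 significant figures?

5.802°

The slot axis is L1's direction at 78.4°, so u = (cos 78.4°, sin 78.4°) = (0.2011, 0.9796) and n = (−sin 78.4°, cos 78.4°) = (-0.9796, 0.2011). D is at the origin and A lies 43.3 along u from D, so A = 43.3·u = (8.707, 42.42). Tangency of A1 to both parallel lines with radius 4.4 puts S and H at D ± 4.4·n: S = (-4.310, 0.8847), H = (4.310, -0.8847). Equal radii place L and R the same way about A: L = A + 4.4·n = (4.397, 43.30), R = A − 4.4·n = (13.02, 41.53). Then cos ∠LSA = SL·SA / (|SL||SA|), giving 5.802°.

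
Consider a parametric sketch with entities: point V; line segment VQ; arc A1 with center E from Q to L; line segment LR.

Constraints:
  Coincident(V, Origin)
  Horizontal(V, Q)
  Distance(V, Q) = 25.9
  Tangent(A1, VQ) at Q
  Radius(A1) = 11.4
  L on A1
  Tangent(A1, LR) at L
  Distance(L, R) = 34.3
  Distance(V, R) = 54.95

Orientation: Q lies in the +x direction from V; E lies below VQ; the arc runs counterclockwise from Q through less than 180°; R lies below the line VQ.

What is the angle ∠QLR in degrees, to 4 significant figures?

124.4°

V is at the origin; V and Q share the same y with |VQ| = 25.9 and Q on the +x side, so Q = (25.90, 0.000). The tangent condition forces EQ to be normal to VQ, so E = Q + (0, -11.4) = (25.90, -11.40). Since EL ⟂ LR (tangency), |ER| = √(11.4² + 34.3²) = 36.14 regardless of where L sits on A1. So R lies on both circle(V, 54.95) and circle(E, 36.14); the below-VQ intersection is R = (27.62, -47.50). L is the foot of the tangent from R: L = (15.27, -15.51).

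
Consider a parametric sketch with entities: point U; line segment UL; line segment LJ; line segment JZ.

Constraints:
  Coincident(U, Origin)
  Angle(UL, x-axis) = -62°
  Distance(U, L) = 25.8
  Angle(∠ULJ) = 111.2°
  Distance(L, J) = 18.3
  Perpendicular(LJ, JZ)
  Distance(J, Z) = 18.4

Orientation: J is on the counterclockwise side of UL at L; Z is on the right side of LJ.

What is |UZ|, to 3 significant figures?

50.7

U is at the origin; UL runs at -62.0° with length 25.8, so L = 25.8·(cos -62.0°, sin -62.0°) = (12.1, -22.8). ∠ULJ = 111.2°, so LJ runs at -62.0° + (180° − 111.2°) = 6.80° from the x-axis; with |LJ| = 18.3, J = L + 18.3·(cos 6.80°, sin 6.80°) = (30.3, -20.6). LJ ⟂ JZ; with |JZ| = 18.4 on the right of LJ, Z = J + 18.4·(0.118, -0.993) = (32.5, -38.9). Then |UZ| = |Z − U| = 50.7.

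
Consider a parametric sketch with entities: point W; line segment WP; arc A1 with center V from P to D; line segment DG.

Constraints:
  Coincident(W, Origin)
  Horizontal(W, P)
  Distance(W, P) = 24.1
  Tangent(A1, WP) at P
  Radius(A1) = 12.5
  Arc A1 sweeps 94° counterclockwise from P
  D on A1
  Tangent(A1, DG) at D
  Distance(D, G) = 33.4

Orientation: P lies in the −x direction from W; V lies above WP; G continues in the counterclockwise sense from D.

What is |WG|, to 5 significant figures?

48.733

W is at the origin; WP is horizontal with |WP| = 24.1 and P on the −x side, so P = (-24.100, 0.0000). The tangent condition forces VP to be normal to WP, so V = P + (0, 12.5) = (-24.100, 12.500). On A1, P sits at bearing -90° from V; a 94° counterclockwise sweep puts D at bearing 4°, so D = V + 12.5·(cos 4°, sin 4°) = (-11.630, 13.372). Tangency of A1 to DG means the radius VD is perpendicular to DG, so DG runs along (−sin 4°, cos 4°); with |DG| = 33.4, G = (-13.960, 46.691). Then |WG| = |G − W| = 48.733.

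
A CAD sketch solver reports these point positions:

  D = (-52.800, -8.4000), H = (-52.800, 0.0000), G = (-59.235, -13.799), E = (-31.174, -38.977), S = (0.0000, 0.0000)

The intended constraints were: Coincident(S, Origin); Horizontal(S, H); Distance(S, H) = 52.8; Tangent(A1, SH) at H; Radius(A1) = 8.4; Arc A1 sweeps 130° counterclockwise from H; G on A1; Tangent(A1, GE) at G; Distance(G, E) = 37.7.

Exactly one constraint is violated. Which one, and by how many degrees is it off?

Tangent(A1, GE) at G — off by 8.10°.

S = (0.00, 0.00) ✓; S.y = 0.00, H.y = 0.00 ✓; |SH| = 52.80 ✓; ∠(DH, HS) = 90.00° ✓; |DH| = 8.400 ✓; bearing(D→G) − bearing(D→H) = 130.0° ✓; |DG| = 8.400 ✓; ∠(DG, GE) = 81.90° ✗; |GE| = 37.70 ✓.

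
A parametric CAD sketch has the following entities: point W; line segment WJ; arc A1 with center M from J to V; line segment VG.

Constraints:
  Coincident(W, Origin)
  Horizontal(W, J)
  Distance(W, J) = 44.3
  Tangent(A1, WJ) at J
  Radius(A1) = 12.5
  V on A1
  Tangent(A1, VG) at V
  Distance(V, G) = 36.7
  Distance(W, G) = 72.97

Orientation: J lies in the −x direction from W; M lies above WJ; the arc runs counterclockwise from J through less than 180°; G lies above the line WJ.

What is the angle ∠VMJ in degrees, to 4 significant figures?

121.5°

Checks: |MV| = 12.50 ✓; ∠(MV, VG) = 90.00° ✓; |VG| = 36.70 ✓; |WG| = 72.97 ✓.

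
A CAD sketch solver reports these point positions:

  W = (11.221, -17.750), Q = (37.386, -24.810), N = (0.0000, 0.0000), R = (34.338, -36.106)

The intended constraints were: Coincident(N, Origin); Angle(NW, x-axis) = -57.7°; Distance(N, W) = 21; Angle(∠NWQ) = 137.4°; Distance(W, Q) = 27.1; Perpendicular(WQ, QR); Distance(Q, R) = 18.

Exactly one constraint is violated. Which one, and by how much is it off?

Distance(Q, R) = 18 — off by 6.30.

N = (0.00, 0.00) ✓; NW at -57.70° ✓; |NW| = 21.00 ✓; ∠NWQ = 137.4° ✓; |WQ| = 27.10 ✓; ∠(WQ, QR) = 90.00° ✓; |QR| = 11.70 ✗.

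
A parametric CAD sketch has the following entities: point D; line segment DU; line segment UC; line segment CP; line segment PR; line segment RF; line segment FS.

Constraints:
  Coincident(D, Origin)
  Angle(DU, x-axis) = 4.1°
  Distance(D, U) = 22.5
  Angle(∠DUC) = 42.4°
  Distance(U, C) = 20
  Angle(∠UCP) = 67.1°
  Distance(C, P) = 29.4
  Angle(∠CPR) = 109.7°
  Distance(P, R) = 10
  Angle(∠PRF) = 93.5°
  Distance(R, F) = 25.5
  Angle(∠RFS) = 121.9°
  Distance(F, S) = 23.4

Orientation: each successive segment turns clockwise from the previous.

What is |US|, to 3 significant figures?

21.5

∠PRF = 93.5° gives RF at -43.2° from the x-axis; with |RF| = 25.5, F = (22.8, 3.44). ∠RFS = 121.9° gives FS at -101° from the x-axis; with |FS| = 23.4, S = (18.2, -19.5). Then |US| = |S − U| = 21.5.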